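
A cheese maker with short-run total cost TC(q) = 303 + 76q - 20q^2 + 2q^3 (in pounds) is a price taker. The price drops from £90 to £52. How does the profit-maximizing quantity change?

Output falls from 7 to 6

AVC = 76 - 20q + 2q^2, minimized at q = 5 where min AVC = £26. MC = 76 - 40q + 6q^2.
With P = £90 above the shutdown price, P = MC gives q = 7.
At P = £52 ≥ min AVC, set P = MC: q = 6. The firm stays open but cuts output.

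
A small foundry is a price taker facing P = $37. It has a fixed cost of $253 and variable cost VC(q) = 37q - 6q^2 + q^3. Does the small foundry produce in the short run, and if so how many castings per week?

Variable cost is VC = 37q - 6q^2 + q^3, so AVC = VC/q = 37 - 6q + q^2 and MC = dTC/dq = 37 - 12q + 3q^2.
AVC is minimized where dAVC/dq = -6 + 2q = 0, at q = 3; min AVC = 37 - 6·3 + 3^2 = $28.
Because $37 ≥ $28, revenue can cover variable cost; the firm operates.
P = MC gives -12q + 3q^2 = 0, with roots 0 and 4. Take the larger (rising MC): q* = 4.
Check: AVC at q = 4 is $29 ≤ P, so revenue covers variable cost.
Profit = P·q − TC = 37·4 − 369 = -$221, a loss, but smaller than the $253 fixed cost the firm would lose by shutting down.

Produce at q = 4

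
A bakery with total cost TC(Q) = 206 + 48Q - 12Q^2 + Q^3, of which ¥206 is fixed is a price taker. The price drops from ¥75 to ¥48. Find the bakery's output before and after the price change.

AVC = 48 - 12Q + Q^2, minimized at Q = 6 where min AVC = ¥12. MC = 48 - 24Q + 3Q^2.
At P = ¥75 ≥ min AVC, set P = MC on the rising branch: Q = 9.
At P = ¥48 ≥ min AVC, set P = MC: Q = 8. The firm stays open but cuts output.

Output falls from 9 to 8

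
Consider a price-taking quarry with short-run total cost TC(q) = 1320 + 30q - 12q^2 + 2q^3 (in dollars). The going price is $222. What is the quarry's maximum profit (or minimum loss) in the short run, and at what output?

Profit = -$40 at q = 8

AVC = 30 - 12q + 2q^2 has its minimum $12 at q = 3; price $222 clears that bar, so the firm operates.
With MC = 30 - 24q + 6q^2, P = MC on the upward-sloping part at q* = 8.
TR = 222·8 = 1776. TC = 1320 + 496 = 1816. Profit = 1776 − 1816 = -$40.
By producing, the firm covers all variable cost plus $1280 of fixed cost; shutting down would lose the full $1320.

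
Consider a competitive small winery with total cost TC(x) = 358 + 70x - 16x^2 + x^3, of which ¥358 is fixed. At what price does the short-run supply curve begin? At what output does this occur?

¥6 per unit, at x = 8

Short-run supply begins at min AVC. From VC = 70x - 16x^2 + x^3, AVC = 70 - 16x + x^2.
At the minimum of AVC, MC = AVC. MC = 70 - 32x + 3x^2; setting MC = AVC gives 2x^2 - 16x = 0, so x = 8. min AVC = 6.
So the shutdown price is ¥6.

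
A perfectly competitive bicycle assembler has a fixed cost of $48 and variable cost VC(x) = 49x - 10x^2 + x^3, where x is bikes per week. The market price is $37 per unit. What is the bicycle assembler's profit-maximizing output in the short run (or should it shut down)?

Produce at x = 6

Strip out fixed cost: VC = 49x - 10x^2 + x^3. Then AVC = 49 - 10x + x^2 and MC = 49 - 20x + 3x^2.
AVC is minimized where dAVC/dx = -10 + 2x = 0, at x = 5; min AVC = 49 - 10·5 + 5^2 = $24.
P = $37 exceeds min AVC = $24, so the firm stays open.
P = MC gives 12 - 20x + 3x^2 = 0, with roots 2/3 and 6. Take the larger (rising MC): x* = 6.
Check: AVC at x = 6 is $25 ≤ P, so revenue covers variable cost.
Profit = P·x − TC = 37·6 − 198 = $24.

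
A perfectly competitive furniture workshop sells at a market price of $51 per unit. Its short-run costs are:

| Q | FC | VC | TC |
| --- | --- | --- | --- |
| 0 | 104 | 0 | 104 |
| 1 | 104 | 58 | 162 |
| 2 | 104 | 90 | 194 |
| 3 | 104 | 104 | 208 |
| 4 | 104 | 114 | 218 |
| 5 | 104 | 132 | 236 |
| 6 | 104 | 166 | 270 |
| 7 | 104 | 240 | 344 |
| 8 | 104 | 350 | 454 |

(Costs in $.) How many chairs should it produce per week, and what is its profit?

Q = 6; profit = $36

Tabulate TR − TC: Q=0: -104; Q=1: -111; Q=2: -92; Q=3: -55; Q=4: -14; Q=5: 19; Q=6: 36; Q=7: 13; Q=8: -46.
Profit is maximized at Q = 6. AVC there is 166/6 = $27.67 ≤ P, so producing beats shutting down (which would give -$104).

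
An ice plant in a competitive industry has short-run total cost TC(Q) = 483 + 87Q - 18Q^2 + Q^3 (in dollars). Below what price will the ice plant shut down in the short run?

$6 per unit

The shutdown price is the minimum of AVC. VC = 87Q - 18Q^2 + Q^3, so AVC = 87 - 18Q + Q^2.
dAVC/dQ = -18 + 2Q = 0 gives Q = 9. min AVC = 87 - 18·9 + 9^2 = 6.
The firm shuts down for any P below $6.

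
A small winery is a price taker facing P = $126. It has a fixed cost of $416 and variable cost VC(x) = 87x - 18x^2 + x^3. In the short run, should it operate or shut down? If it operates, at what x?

From TC, MC = TC'(x) = 87 - 36x + 3x^2 and AVC = VC/x = 87 - 18x + x^2.
AVC hits its minimum where MC = AVC, at x = 9, giving min AVC = 87 - 18·9 + 9^2 = $6.
P = $126 exceeds min AVC = $6, so the firm stays open.
Set P = MC: 126 = 87 - 36x + 3x^2 → -39 - 36x + 3x^2 = 0. The roots are x = -1 and x = 13; the profit-maximizing output is on the rising part of MC, so x* = 13.
Check: AVC at x = 13 is $22 ≤ P, so revenue covers variable cost.
Profit = P·x − TC = 126·13 − 702 = $936.

Produce at x = 13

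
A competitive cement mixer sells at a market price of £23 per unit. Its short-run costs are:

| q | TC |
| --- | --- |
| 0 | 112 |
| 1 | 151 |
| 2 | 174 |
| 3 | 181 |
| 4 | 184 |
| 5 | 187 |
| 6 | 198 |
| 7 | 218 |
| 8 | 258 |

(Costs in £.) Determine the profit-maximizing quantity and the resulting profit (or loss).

q = 7; profit = -£57

Compute π = P·q − TC at each output: q=0: -112; q=1: -128; q=2: -128; q=3: -112; q=4: -92; q=5: -72; q=6: -60; q=7: -57; q=8: -74.
Profit is maximized at q = 7. AVC there is 106/7 = £15.14 ≤ P, so producing beats shutting down (which would give -£112).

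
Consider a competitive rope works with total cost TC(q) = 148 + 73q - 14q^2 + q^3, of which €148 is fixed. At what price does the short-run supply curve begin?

€24 per unit

Short-run supply begins at min AVC. From VC = 73q - 14q^2 + q^3, AVC = 73 - 14q + q^2.
At the minimum of AVC, MC = AVC. MC = 73 - 28q + 3q^2; setting MC = AVC gives 2q^2 - 14q = 0, so q = 7. min AVC = 24.
So the shutdown price is €24.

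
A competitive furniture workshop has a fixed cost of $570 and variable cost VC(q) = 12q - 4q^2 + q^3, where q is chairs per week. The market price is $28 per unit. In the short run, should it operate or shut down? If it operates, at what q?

Produce at q = 4

Strip out fixed cost: VC = 12q - 4q^2 + q^3. Then AVC = 12 - 4q + q^2 and MC = 12 - 8q + 3q^2.
The AVC parabola has its vertex at q = 4/2 = 2, where AVC = 12 - 4·2 + 2^2 = $8.
Because $28 ≥ $8, revenue can cover variable cost; the firm operates.
Solving P = MC: -16 - 8q + 3q^2 = 0 ⇒ q = -4/3 or 4. On the upward-sloping branch, q* = 4.
Check: AVC at q = 4 is $12 ≤ P, so revenue covers variable cost.
Profit = P·q − TC = 28·4 − 618 = -$506, a loss, but smaller than the $570 fixed cost the firm would lose by shutting down.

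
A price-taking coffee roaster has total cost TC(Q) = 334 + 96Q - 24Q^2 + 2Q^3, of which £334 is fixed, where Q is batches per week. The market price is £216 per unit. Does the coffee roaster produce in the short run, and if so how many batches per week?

From TC, MC = TC'(Q) = 96 - 48Q + 6Q^2 and AVC = VC/Q = 96 - 24Q + 2Q^2.
AVC hits its minimum where MC = AVC, at Q = 6, giving min AVC = 96 - 24·6 + 2·6^2 = £24.
P = £216 exceeds min AVC = £24, so the firm stays open.
P = MC gives -120 - 48Q + 6Q^2 = 0, with roots -2 and 10. Take the larger (rising MC): Q* = 10.
Check: AVC at Q = 10 is £56 ≤ P, so revenue covers variable cost.
Profit = P·Q − TC = 216·10 − 894 = £1266.

Produce at Q = 10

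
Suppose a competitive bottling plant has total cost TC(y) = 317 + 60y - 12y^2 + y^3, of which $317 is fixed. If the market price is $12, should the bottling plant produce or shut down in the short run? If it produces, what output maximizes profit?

From TC, MC = TC'(y) = 60 - 24y + 3y^2 and AVC = VC/y = 60 - 12y + y^2.
AVC hits its minimum where MC = AVC, at y = 6, giving min AVC = 60 - 12·6 + 6^2 = $24.
With P < min AVC ($12 < $24), every unit sold adds to the loss.
The firm minimizes its loss by shutting down and losing only its fixed cost of $317.

Shut down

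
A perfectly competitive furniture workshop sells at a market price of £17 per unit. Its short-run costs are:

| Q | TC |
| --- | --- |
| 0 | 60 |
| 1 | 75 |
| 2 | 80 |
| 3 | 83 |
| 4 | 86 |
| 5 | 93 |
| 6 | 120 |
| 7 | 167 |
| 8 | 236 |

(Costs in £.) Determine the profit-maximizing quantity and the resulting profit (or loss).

Q = 5; profit = -£8

Profit at each row (π = 17Q − TC): Q=0: -60; Q=1: -58; Q=2: -46; Q=3: -32; Q=4: -18; Q=5: -8; Q=6: -18; Q=7: -48; Q=8: -100.
Profit is maximized at Q = 5. AVC there is 33/5 = £6.60 ≤ P, so producing beats shutting down (which would give -£60).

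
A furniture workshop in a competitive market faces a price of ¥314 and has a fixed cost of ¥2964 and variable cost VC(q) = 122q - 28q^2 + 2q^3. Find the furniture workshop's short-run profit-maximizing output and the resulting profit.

AVC = 122 - 28q + 2q^2 has its minimum ¥24 at q = 7; price ¥314 clears that bar, so the firm operates.
MC = 122 - 56q + 6q^2. Setting P = MC and taking the root on the rising branch gives q* = 12.
TR = 314·12 = 3768. TC = 2964 + 888 = 3852. Profit = 3768 − 3852 = -¥84.
Shutting down would mean losing the fixed cost of ¥2964, so operating at a loss of ¥84 is better by ¥2880.

Profit = -¥84 at q = 12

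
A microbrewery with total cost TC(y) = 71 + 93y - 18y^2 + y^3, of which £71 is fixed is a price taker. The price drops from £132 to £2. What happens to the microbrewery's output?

Output falls from 13 to 0 (the firm shuts down)

AVC = 93 - 18y + y^2, minimized at y = 9 where min AVC = £12. MC = 93 - 36y + 3y^2.
With P = £132 above the shutdown price, P = MC gives y = 13.
At P = £2 < min AVC = £12, price no longer covers variable cost at any output, so the firm shuts down: y = 0.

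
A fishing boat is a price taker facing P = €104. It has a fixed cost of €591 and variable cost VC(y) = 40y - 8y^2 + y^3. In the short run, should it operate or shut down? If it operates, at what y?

From TC, MC = TC'(y) = 40 - 16y + 3y^2 and AVC = VC/y = 40 - 8y + y^2.
AVC hits its minimum where MC = AVC, at y = 4, giving min AVC = 40 - 8·4 + 4^2 = €24.
P = €104 exceeds min AVC = €24, so the firm stays open.
Solving P = MC: -64 - 16y + 3y^2 = 0 ⇒ y = -8/3 or 8. On the upward-sloping branch, y* = 8.
Check: AVC at y = 8 is €40 ≤ P, so revenue covers variable cost.
Profit = P·y − TC = 104·8 − 911 = -€79, a loss, but smaller than the €591 fixed cost the firm would lose by shutting down.

Produce at y = 8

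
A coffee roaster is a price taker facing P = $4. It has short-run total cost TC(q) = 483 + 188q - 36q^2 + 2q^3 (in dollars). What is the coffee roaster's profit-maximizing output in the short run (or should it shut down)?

Shut down

Strip out fixed cost: VC = 188q - 36q^2 + 2q^3. Then AVC = 188 - 36q + 2q^2 and MC = 188 - 72q + 6q^2.
The AVC parabola has its vertex at q = 36/4 = 9, where AVC = 188 - 36·9 + 2·9^2 = $26.
Since P = $4 < min AVC = $26, price fails to cover variable cost at any output.
Shutting down limits the loss to fixed cost, $483.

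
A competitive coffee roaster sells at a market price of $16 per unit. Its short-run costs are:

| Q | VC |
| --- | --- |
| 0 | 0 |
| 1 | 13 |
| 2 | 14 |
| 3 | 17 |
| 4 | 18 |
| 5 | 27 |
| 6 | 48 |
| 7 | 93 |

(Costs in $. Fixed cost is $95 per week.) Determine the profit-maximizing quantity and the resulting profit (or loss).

Q = 5; profit = -$42

Tabulate TR − TC: Q=0: -95; Q=1: -92; Q=2: -77; Q=3: -64; Q=4: -49; Q=5: -42; Q=6: -47; Q=7: -76.
Profit is maximized at Q = 5. AVC there is 27/5 = $5.40 ≤ P, so producing beats shutting down (which would give -$95).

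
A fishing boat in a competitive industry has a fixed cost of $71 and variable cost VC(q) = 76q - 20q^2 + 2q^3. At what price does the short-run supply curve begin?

The shutdown price is the minimum of AVC. VC = 76q - 20q^2 + 2q^3, so AVC = 76 - 20q + 2q^2.
dAVC/dq = -20 + 4q = 0 gives q = 5. min AVC = 76 - 20·5 + 2·5^2 = 26.
The firm shuts down for any P below $26.

$26 per unit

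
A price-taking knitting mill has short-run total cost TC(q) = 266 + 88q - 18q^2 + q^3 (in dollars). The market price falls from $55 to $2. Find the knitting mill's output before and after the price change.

Output falls from 11 to 0 (the firm shuts down)

MC = 88 - 36q + 3q^2; the shutdown threshold is min AVC = $7 (at q = 9).
With P = $55 above the shutdown price, P = MC gives q = 11.
At P = $2 < min AVC = $7, price no longer covers variable cost at any output, so the firm shuts down: q = 0.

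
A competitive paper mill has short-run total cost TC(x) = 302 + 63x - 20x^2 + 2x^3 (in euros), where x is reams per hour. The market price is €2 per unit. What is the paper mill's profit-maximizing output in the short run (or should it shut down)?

Strip out fixed cost: VC = 63x - 20x^2 + 2x^3. Then AVC = 63 - 20x + 2x^2 and MC = 63 - 40x + 6x^2.
AVC is minimized where dAVC/dx = -20 + 4x = 0, at x = 5; min AVC = 63 - 20·5 + 2·5^2 = €13.
P = €2 lies below min AVC = €13; no output level covers variable cost.
The firm minimizes its loss by shutting down and losing only its fixed cost of €302.

Shut down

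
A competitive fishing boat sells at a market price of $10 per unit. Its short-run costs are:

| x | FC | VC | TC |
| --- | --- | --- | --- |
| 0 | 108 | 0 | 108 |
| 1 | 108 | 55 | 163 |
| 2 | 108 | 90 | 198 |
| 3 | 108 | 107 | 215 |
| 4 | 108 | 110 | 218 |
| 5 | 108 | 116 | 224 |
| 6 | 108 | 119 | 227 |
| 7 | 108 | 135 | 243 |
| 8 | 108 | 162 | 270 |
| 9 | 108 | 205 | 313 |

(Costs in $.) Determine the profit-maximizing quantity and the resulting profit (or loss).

Profit at each row (π = 10x − TC): x=0: -108; x=1: -153; x=2: -178; x=3: -185; x=4: -178; x=5: -174; x=6: -167; x=7: -173; x=8: -190; x=9: -223.
Profit is highest at x = 0. Equivalently, the lowest AVC in the table is 135/7 ≈ $19.29 at x = 7, and P = $10 falls below it — price never covers variable cost, so the firm shuts down and loses only its fixed cost.

x = 0 (shut down); profit = -$108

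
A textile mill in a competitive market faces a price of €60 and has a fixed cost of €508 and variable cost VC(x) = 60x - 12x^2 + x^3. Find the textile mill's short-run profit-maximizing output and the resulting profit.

Profit = -€252 at x = 8

AVC = 60 - 12x + x^2; min AVC = €24 at x = 6. Since P = €60 ≥ min AVC, the firm produces.
With MC = 60 - 24x + 3x^2, P = MC on the upward-sloping part at x* = 8.
TR = 60·8 = 480. TC = 508 + 224 = 732. Profit = 480 − 732 = -€252.
Shutting down would mean losing the fixed cost of €508, so operating at a loss of €252 is better by €256.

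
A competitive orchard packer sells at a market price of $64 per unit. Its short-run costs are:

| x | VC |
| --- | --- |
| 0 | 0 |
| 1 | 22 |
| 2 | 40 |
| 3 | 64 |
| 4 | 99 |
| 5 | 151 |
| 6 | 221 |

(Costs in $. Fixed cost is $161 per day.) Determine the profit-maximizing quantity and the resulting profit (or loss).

x = 5; profit = $8

Tabulate TR − TC: x=0: -161; x=1: -119; x=2: -73; x=3: -33; x=4: -4; x=5: 8; x=6: 2.
Profit is maximized at x = 5. AVC there is 151/5 = $30.20 ≤ P, so producing beats shutting down (which would give -$161).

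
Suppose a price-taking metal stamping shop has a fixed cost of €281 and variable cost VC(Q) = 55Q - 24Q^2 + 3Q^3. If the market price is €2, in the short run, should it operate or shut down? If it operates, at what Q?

From TC, MC = TC'(Q) = 55 - 48Q + 9Q^2 and AVC = VC/Q = 55 - 24Q + 3Q^2.
AVC is minimized where dAVC/dQ = -24 + 6Q = 0, at Q = 4; min AVC = 55 - 24·4 + 3·4^2 = €7.
P = €2 lies below min AVC = €7; no output level covers variable cost.
The firm minimizes its loss by shutting down and losing only its fixed cost of €281.

Shut down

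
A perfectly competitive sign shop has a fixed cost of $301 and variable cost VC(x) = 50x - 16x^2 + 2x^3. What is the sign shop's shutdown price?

The firm shuts down when price falls below the minimum of average variable cost. AVC = VC/x = 50 - 16x + 2x^2.
At the minimum of AVC, MC = AVC. MC = 50 - 32x + 6x^2; setting MC = AVC gives 4x^2 - 16x = 0, so x = 4. min AVC = 18.
So the shutdown price is $18.

$18 per unit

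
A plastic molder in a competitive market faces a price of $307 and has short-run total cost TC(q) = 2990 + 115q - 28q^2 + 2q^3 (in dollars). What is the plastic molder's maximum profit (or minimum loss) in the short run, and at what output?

AVC = 115 - 28q + 2q^2 has its minimum $17 at q = 7; price $307 clears that bar, so the firm operates.
With MC = 115 - 56q + 6q^2, P = MC on the upward-sloping part at q* = 12.
TR = 307·12 = 3684. TC = 2990 + 804 = 3794. Profit = 3684 − 3794 = -$110.
That loss of $110 beats the $2990 the firm would lose by shutting down; producing recovers $2880 of fixed cost.

Profit = -$110 at q = 12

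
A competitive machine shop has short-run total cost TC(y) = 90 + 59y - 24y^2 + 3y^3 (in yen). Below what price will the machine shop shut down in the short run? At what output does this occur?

The shutdown price is the minimum of AVC. VC = 59y - 24y^2 + 3y^3, so AVC = 59 - 24y + 3y^2.
At the minimum of AVC, MC = AVC. MC = 59 - 48y + 9y^2; setting MC = AVC gives 6y^2 - 24y = 0, so y = 4. min AVC = 11.
For P < ¥11 the firm produces nothing.

¥11 per unit, at y = 4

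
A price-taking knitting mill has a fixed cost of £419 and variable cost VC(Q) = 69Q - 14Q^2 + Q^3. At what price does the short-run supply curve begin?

Short-run supply begins at min AVC. From VC = 69Q - 14Q^2 + Q^3, AVC = 69 - 14Q + Q^2.
dAVC/dQ = -14 + 2Q = 0 gives Q = 7. min AVC = 69 - 14·7 + 7^2 = 20.
For P < £20 the firm produces nothing.

£20 per unit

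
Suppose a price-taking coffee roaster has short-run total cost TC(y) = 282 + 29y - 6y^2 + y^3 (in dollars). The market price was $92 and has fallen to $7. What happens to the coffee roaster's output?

Output falls from 7 to 0 (the firm shuts down)

AVC = 29 - 6y + y^2, minimized at y = 3 where min AVC = $20. MC = 29 - 12y + 3y^2.
With P = $92 above the shutdown price, P = MC gives y = 7.
At P = $7 < min AVC = $20, price no longer covers variable cost at any output, so the firm shuts down: y = 0.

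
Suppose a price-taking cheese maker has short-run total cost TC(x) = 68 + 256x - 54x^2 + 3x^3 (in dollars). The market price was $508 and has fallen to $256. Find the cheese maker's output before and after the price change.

Output falls from 14 to 12

AVC = 256 - 54x + 3x^2, minimized at x = 9 where min AVC = $13. MC = 256 - 108x + 9x^2.
At P = $508 ≥ min AVC, set P = MC on the rising branch: x = 14.
At P = $256 ≥ min AVC, set P = MC: x = 12. The firm stays open but cuts output.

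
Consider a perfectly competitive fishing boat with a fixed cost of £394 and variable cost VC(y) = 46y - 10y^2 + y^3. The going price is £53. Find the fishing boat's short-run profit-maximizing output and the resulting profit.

Profit = -£198 at y = 7

AVC = 46 - 10y + y^2; min AVC = £21 at y = 5. Since P = £53 ≥ min AVC, the firm produces.
With MC = 46 - 20y + 3y^2, P = MC on the upward-sloping part at y* = 7.
TR = 53·7 = 371. TC = 394 + 175 = 569. Profit = 371 − 569 = -£198.
Shutting down would mean losing the fixed cost of £394, so operating at a loss of £198 is better by £196.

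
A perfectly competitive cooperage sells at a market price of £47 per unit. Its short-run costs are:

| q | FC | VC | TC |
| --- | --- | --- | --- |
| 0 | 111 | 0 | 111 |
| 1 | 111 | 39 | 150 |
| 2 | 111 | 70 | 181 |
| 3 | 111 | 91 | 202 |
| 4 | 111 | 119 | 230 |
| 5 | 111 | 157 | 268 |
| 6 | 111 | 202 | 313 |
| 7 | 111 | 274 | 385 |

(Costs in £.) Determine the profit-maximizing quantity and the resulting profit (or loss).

Tabulate TR − TC: q=0: -111; q=1: -103; q=2: -87; q=3: -61; q=4: -42; q=5: -33; q=6: -31; q=7: -56.
Profit is maximized at q = 6. AVC there is 202/6 = £33.67 ≤ P, so producing beats shutting down (which would give -£111).

q = 6; profit = -£31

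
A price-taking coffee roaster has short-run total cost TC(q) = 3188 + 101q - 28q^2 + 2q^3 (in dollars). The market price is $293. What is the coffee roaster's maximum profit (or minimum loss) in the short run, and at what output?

AVC = 101 - 28q + 2q^2; min AVC = $3 at q = 7. Since P = $293 ≥ min AVC, the firm produces.
With MC = 101 - 56q + 6q^2, P = MC on the upward-sloping part at q* = 12.
TR = 293·12 = 3516. TC = 3188 + 636 = 3824. Profit = 3516 − 3824 = -$308.
Shutting down would mean losing the fixed cost of $3188, so operating at a loss of $308 is better by $2880.

Profit = -$308 at q = 12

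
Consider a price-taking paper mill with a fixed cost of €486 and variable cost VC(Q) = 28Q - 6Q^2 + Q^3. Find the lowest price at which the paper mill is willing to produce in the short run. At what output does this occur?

The shutdown price is the minimum of AVC. VC = 28Q - 6Q^2 + Q^3, so AVC = 28 - 6Q + Q^2.
dAVC/dQ = -6 + 2Q = 0 gives Q = 3. min AVC = 28 - 6·3 + 3^2 = 19.
The firm shuts down for any P below €19.

€19 per unit, at Q = 3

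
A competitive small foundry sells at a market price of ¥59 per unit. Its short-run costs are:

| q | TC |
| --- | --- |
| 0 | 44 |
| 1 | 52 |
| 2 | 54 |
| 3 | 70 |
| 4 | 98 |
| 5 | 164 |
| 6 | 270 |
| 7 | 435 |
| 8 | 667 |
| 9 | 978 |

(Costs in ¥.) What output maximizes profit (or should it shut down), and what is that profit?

Tabulate TR − TC: q=0: -44; q=1: 7; q=2: 64; q=3: 107; q=4: 138; q=5: 131; q=6: 84; q=7: -22; q=8: -195; q=9: -447.
Profit is maximized at q = 4. AVC there is 54/4 = ¥13.50 ≤ P, so producing beats shutting down (which would give -¥44).

q = 4; profit = ¥138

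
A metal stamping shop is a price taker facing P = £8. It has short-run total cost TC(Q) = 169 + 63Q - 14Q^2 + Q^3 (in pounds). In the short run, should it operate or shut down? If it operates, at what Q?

Strip out fixed cost: VC = 63Q - 14Q^2 + Q^3. Then AVC = 63 - 14Q + Q^2 and MC = 63 - 28Q + 3Q^2.
The AVC parabola has its vertex at Q = 14/2 = 7, where AVC = 63 - 14·7 + 7^2 = £14.
With P < min AVC (£8 < £14), every unit sold adds to the loss.
The firm minimizes its loss by shutting down and losing only its fixed cost of £169.

Shut down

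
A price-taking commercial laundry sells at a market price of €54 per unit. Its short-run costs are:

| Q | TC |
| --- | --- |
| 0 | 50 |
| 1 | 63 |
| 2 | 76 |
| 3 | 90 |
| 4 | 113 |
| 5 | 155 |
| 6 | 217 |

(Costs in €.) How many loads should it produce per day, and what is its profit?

Tabulate TR − TC: Q=0: -50; Q=1: -9; Q=2: 32; Q=3: 72; Q=4: 103; Q=5: 115; Q=6: 107.
Profit is maximized at Q = 5. AVC there is 105/5 = €21 ≤ P, so producing beats shutting down (which would give -€50).

Q = 5; profit = €115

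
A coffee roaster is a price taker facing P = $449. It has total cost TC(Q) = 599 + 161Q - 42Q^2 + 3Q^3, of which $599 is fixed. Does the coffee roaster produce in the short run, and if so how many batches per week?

From TC, MC = TC'(Q) = 161 - 84Q + 9Q^2 and AVC = VC/Q = 161 - 42Q + 3Q^2.
AVC hits its minimum where MC = AVC, at Q = 7, giving min AVC = 161 - 42·7 + 3·7^2 = $14.
Because $449 ≥ $14, revenue can cover variable cost; the firm operates.
Solving P = MC: -288 - 84Q + 9Q^2 = 0 ⇒ Q = -8/3 or 12. On the upward-sloping branch, Q* = 12.
Check: AVC at Q = 12 is $89 ≤ P, so revenue covers variable cost.
Profit = P·Q − TC = 449·12 − 1667 = $3721.

Produce at Q = 12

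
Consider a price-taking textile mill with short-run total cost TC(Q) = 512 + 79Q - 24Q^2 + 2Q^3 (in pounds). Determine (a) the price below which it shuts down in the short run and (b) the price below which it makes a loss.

Shutdown price = £7; break-even price = £79

Shutdown price = min AVC. AVC = 79 - 24Q + 2Q^2, with vertex at Q = 6 and minimum £7.
ATC = 512/Q + 79 - 24Q + 2Q^2. Setting dATC/dQ = −512/Q^2 − 24 + 4Q = 0 gives Q = 8 (since 4·8^3 − 24·8^2 = 512).
min ATC = 512/8 + 79 − 24·8 + 2·8^2 = £79. That is the break-even price.
Between these two prices the firm operates at a loss; above £79 it earns a profit.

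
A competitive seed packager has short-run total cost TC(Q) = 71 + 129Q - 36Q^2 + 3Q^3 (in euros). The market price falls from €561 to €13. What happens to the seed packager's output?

MC = 129 - 72Q + 9Q^2; the shutdown threshold is min AVC = €21 (at Q = 6).
With P = €561 above the shutdown price, P = MC gives Q = 12.
At P = €13 < min AVC = €21, price no longer covers variable cost at any output, so the firm shuts down: Q = 0.

Output falls from 12 to 0 (the firm shuts down)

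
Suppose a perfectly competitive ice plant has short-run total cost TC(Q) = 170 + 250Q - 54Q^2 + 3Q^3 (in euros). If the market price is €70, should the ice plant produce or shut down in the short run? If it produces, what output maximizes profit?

Variable cost is VC = 250Q - 54Q^2 + 3Q^3, so AVC = VC/Q = 250 - 54Q + 3Q^2 and MC = dTC/dQ = 250 - 108Q + 9Q^2.
AVC is minimized where dAVC/dQ = -54 + 6Q = 0, at Q = 9; min AVC = 250 - 54·9 + 3·9^2 = €7.
P = €70 exceeds min AVC = €7, so the firm stays open.
Set P = MC: 70 = 250 - 108Q + 9Q^2 → 180 - 108Q + 9Q^2 = 0. The roots are Q = 2 and Q = 10; the profit-maximizing output is on the rising part of MC, so Q* = 10.
Check: AVC at Q = 10 is €10 ≤ P, so revenue covers variable cost.
Profit = P·Q − TC = 70·10 − 270 = €430.

Produce at Q = 10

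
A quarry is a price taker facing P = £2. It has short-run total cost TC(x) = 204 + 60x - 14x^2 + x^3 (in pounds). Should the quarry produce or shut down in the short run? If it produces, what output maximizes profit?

From TC, MC = TC'(x) = 60 - 28x + 3x^2 and AVC = VC/x = 60 - 14x + x^2.
AVC hits its minimum where MC = AVC, at x = 7, giving min AVC = 60 - 14·7 + 7^2 = £11.
With P < min AVC (£2 < £11), every unit sold adds to the loss.
The firm minimizes its loss by shutting down and losing only its fixed cost of £204.

Shut down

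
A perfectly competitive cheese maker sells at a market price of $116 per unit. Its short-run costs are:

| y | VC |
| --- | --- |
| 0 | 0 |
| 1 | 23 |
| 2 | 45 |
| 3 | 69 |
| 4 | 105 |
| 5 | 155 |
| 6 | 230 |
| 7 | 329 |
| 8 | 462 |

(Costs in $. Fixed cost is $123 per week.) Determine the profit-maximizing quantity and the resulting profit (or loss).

Compute π = P·y − TC at each output: y=0: -123; y=1: -30; y=2: 64; y=3: 156; y=4: 236; y=5: 302; y=6: 343; y=7: 360; y=8: 343.
Profit is maximized at y = 7. AVC there is 329/7 = $47 ≤ P, so producing beats shutting down (which would give -$123).

y = 7; profit = $360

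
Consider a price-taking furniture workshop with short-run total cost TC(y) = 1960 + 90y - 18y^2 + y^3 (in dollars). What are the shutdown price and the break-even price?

Shutdown price = $9; break-even price = $174

AVC = 90 - 18y + y^2; minimized at y = 9, giving min AVC = $9. That is the shutdown price.
ATC = 1960/y + 90 - 18y + y^2. Setting dATC/dy = −1960/y^2 − 18 + 2y = 0 gives y = 14 (since 2·14^3 − 18·14^2 = 1960).
min ATC = 1960/14 + 90 − 18·14 + 14^2 = $174. That is the break-even price.
For $9 ≤ P < $174 the firm produces at a loss; below $9 it shuts down.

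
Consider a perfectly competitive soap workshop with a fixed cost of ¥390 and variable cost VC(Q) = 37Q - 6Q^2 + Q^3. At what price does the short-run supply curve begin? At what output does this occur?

Short-run supply begins at min AVC. From VC = 37Q - 6Q^2 + Q^3, AVC = 37 - 6Q + Q^2.
At the minimum of AVC, MC = AVC. MC = 37 - 12Q + 3Q^2; setting MC = AVC gives 2Q^2 - 6Q = 0, so Q = 3. min AVC = 28.
For P < ¥28 the firm produces nothing.

¥28 per unit, at Q = 3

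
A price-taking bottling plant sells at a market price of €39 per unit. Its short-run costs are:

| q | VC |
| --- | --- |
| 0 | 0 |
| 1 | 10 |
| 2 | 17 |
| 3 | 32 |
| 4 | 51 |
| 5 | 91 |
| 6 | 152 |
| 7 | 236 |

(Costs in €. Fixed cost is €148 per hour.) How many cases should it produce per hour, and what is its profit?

Tabulate TR − TC: q=0: -148; q=1: -119; q=2: -87; q=3: -63; q=4: -43; q=5: -44; q=6: -66; q=7: -111.
Profit is maximized at q = 4. AVC there is 51/4 = €12.75 ≤ P, so producing beats shutting down (which would give -€148).

q = 4; profit = -€43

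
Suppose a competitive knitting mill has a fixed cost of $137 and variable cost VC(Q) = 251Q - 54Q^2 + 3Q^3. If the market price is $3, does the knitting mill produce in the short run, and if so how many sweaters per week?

Shut down

From TC, MC = TC'(Q) = 251 - 108Q + 9Q^2 and AVC = VC/Q = 251 - 54Q + 3Q^2.
AVC hits its minimum where MC = AVC, at Q = 9, giving min AVC = 251 - 54·9 + 3·9^2 = $8.
With P < min AVC ($3 < $8), every unit sold adds to the loss.
Best response: produce nothing and absorb the $137 fixed cost.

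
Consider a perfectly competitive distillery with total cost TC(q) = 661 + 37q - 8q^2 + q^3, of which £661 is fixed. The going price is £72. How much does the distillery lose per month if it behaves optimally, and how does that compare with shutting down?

AVC = 37 - 8q + q^2; min AVC = £21 at q = 4. Since P = £72 ≥ min AVC, the firm produces.
MC = 37 - 16q + 3q^2. Setting P = MC and taking the root on the rising branch gives q* = 7.
TR = 72·7 = 504. TC = 661 + 210 = 871. Profit = 504 − 871 = -£367.
That loss of £367 beats the £661 the firm would lose by shutting down; producing recovers £294 of fixed cost.

Profit = -£367 at q = 7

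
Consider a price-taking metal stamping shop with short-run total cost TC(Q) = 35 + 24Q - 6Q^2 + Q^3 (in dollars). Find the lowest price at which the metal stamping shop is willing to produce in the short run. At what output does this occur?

The firm shuts down when price falls below the minimum of average variable cost. AVC = VC/Q = 24 - 6Q + Q^2.
At the minimum of AVC, MC = AVC. MC = 24 - 12Q + 3Q^2; setting MC = AVC gives 2Q^2 - 6Q = 0, so Q = 3. min AVC = 15.
For P < $15 the firm produces nothing.

$15 per unit, at Q = 3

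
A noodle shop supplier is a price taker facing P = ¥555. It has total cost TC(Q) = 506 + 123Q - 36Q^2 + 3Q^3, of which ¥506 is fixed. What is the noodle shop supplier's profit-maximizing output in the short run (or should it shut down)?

Produce at Q = 12

From TC, MC = TC'(Q) = 123 - 72Q + 9Q^2 and AVC = VC/Q = 123 - 36Q + 3Q^2.
AVC hits its minimum where MC = AVC, at Q = 6, giving min AVC = 123 - 36·6 + 3·6^2 = ¥15.
Because ¥555 ≥ ¥15, revenue can cover variable cost; the firm operates.
P = MC gives -432 - 72Q + 9Q^2 = 0, with roots -4 and 12. Take the larger (rising MC): Q* = 12.
Check: AVC at Q = 12 is ¥123 ≤ P, so revenue covers variable cost.
Profit = P·Q − TC = 555·12 − 1982 = ¥4678.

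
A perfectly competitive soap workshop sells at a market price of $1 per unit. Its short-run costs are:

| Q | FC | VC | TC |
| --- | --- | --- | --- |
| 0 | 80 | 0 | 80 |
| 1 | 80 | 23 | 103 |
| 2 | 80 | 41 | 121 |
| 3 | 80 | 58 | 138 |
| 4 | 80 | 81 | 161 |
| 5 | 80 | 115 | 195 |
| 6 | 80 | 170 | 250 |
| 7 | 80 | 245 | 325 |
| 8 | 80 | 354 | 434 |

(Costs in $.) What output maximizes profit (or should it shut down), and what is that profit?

Q = 0 (shut down); profit = -$80

Tabulate TR − TC: Q=0: -80; Q=1: -102; Q=2: -119; Q=3: -135; Q=4: -157; Q=5: -190; Q=6: -244; Q=7: -318; Q=8: -426.
Profit is highest at Q = 0. Equivalently, the lowest AVC in the table is 58/3 ≈ $19.33 at Q = 3, and P = $1 falls below it — price never covers variable cost, so the firm shuts down and loses only its fixed cost.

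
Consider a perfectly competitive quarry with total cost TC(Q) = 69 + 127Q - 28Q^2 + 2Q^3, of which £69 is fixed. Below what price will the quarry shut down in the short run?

£29 per unit

The shutdown price is the minimum of AVC. VC = 127Q - 28Q^2 + 2Q^3, so AVC = 127 - 28Q + 2Q^2.
dAVC/dQ = -28 + 4Q = 0 gives Q = 7. min AVC = 127 - 28·7 + 2·7^2 = 29.
The firm shuts down for any P below £29.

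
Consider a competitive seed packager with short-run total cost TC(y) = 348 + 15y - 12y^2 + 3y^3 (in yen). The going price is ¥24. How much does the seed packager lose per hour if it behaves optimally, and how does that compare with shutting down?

Profit = -¥294 at y = 3

AVC = 15 - 12y + 3y^2; min AVC = ¥3 at y = 2. Since P = ¥24 ≥ min AVC, the firm produces.
With MC = 15 - 24y + 9y^2, P = MC on the upward-sloping part at y* = 3.
TR = 24·3 = 72. TC = 348 + 18 = 366. Profit = 72 − 366 = -¥294.
By producing, the firm covers all variable cost plus ¥54 of fixed cost; shutting down would lose the full ¥348.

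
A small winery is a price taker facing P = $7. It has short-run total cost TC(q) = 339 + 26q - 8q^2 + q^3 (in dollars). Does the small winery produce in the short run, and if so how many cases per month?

Shut down

Variable cost is VC = 26q - 8q^2 + q^3, so AVC = VC/q = 26 - 8q + q^2 and MC = dTC/dq = 26 - 16q + 3q^2.
AVC is minimized where dAVC/dq = -8 + 2q = 0, at q = 4; min AVC = 26 - 8·4 + 4^2 = $10.
With P < min AVC ($7 < $10), every unit sold adds to the loss.
Shutting down limits the loss to fixed cost, $339.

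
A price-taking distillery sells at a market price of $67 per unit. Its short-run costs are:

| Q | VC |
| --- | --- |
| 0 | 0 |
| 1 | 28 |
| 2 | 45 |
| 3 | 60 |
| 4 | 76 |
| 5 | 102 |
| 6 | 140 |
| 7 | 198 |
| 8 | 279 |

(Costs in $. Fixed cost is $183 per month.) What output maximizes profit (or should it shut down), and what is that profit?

Tabulate TR − TC: Q=0: -183; Q=1: -144; Q=2: -94; Q=3: -42; Q=4: 9; Q=5: 50; Q=6: 79; Q=7: 88; Q=8: 74.
Profit is maximized at Q = 7. AVC there is 198/7 = $28.29 ≤ P, so producing beats shutting down (which would give -$183).

Q = 7; profit = $88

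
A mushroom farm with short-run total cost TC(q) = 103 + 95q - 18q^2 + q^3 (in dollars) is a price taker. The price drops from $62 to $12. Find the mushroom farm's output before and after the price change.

Output falls from 11 to 0 (the firm shuts down)

MC = 95 - 36q + 3q^2; the shutdown threshold is min AVC = $14 (at q = 9).
At P = $62 ≥ min AVC, set P = MC on the rising branch: q = 11.
At P = $12 < min AVC = $14, price no longer covers variable cost at any output, so the firm shuts down: q = 0.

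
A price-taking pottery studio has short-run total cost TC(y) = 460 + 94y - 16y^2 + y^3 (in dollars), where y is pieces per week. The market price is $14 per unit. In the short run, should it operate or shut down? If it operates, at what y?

From TC, MC = TC'(y) = 94 - 32y + 3y^2 and AVC = VC/y = 94 - 16y + y^2.
The AVC parabola has its vertex at y = 16/2 = 8, where AVC = 94 - 16·8 + 8^2 = $30.
P = $14 lies below min AVC = $30; no output level covers variable cost.
Shutting down limits the loss to fixed cost, $460.

Shut down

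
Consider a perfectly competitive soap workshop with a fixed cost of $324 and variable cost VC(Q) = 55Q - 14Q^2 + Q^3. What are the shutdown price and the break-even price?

Shutdown price = $6; break-even price = $46

Shutdown price = min AVC. AVC = 55 - 14Q + Q^2, with vertex at Q = 7 and minimum $6.
ATC = 324/Q + 55 - 14Q + Q^2. Setting dATC/dQ = −324/Q^2 − 14 + 2Q = 0 gives Q = 9 (since 2·9^3 − 14·9^2 = 324).
min ATC = 324/9 + 55 − 14·9 + 9^2 = $46. That is the break-even price.
For $6 ≤ P < $46 the firm produces at a loss; below $6 it shuts down.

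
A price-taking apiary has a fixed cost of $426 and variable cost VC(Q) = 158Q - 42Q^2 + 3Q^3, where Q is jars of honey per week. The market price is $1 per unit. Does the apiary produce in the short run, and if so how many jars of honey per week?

From TC, MC = TC'(Q) = 158 - 84Q + 9Q^2 and AVC = VC/Q = 158 - 42Q + 3Q^2.
The AVC parabola has its vertex at Q = 42/6 = 7, where AVC = 158 - 42·7 + 3·7^2 = $11.
Since P = $1 < min AVC = $11, price fails to cover variable cost at any output.
Best response: produce nothing and absorb the $426 fixed cost.

Shut down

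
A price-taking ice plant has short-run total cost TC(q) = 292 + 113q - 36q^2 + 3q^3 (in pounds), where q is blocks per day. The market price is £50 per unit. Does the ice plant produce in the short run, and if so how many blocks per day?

Produce at q = 7

From TC, MC = TC'(q) = 113 - 72q + 9q^2 and AVC = VC/q = 113 - 36q + 3q^2.
AVC hits its minimum where MC = AVC, at q = 6, giving min AVC = 113 - 36·6 + 3·6^2 = £5.
Since P = £50 ≥ min AVC = £5, price covers variable cost and the firm should produce.
Solving P = MC: 63 - 72q + 9q^2 = 0 ⇒ q = 1 or 7. On the upward-sloping branch, q* = 7.
Check: AVC at q = 7 is £8 ≤ P, so revenue covers variable cost.
Profit = P·q − TC = 50·7 − 348 = £2.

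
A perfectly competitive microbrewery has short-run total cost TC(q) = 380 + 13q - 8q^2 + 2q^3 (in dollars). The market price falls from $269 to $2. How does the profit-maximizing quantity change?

MC = 13 - 16q + 6q^2; the shutdown threshold is min AVC = $5 (at q = 2).
With P = $269 above the shutdown price, P = MC gives q = 8.
At P = $2 < min AVC = $5, price no longer covers variable cost at any output, so the firm shuts down: q = 0.

Output falls from 8 to 0 (the firm shuts down)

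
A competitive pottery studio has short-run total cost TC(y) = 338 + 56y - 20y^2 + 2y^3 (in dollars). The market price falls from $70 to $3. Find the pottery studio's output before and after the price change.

MC = 56 - 40y + 6y^2; the shutdown threshold is min AVC = $6 (at y = 5).
At P = $70 ≥ min AVC, set P = MC on the rising branch: y = 7.
At P = $3 < min AVC = $6, price no longer covers variable cost at any output, so the firm shuts down: y = 0.

Output falls from 7 to 0 (the firm shuts down)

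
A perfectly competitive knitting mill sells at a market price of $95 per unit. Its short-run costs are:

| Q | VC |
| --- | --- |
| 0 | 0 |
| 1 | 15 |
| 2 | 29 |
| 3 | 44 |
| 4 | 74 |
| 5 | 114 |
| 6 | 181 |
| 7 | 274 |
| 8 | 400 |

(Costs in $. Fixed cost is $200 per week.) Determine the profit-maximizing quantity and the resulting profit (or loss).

Q = 7; profit = $191

Compute π = P·Q − TC at each output: Q=0: -200; Q=1: -120; Q=2: -39; Q=3: 41; Q=4: 106; Q=5: 161; Q=6: 189; Q=7: 191; Q=8: 160.
Profit is maximized at Q = 7. AVC there is 274/7 = $39.14 ≤ P, so producing beats shutting down (which would give -$200).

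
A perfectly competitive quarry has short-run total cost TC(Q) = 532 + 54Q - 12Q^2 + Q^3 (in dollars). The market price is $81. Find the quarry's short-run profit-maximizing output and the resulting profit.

AVC = 54 - 12Q + Q^2; min AVC = $18 at Q = 6. Since P = $81 ≥ min AVC, the firm produces.
MC = 54 - 24Q + 3Q^2. Setting P = MC and taking the root on the rising branch gives Q* = 9.
TR = 81·9 = 729. TC = 532 + 243 = 775. Profit = 729 − 775 = -$46.
That loss of $46 beats the $532 the firm would lose by shutting down; producing recovers $486 of fixed cost.

Profit = -$46 at Q = 9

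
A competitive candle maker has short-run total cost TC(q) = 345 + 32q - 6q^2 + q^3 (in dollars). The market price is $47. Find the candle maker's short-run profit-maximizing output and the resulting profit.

AVC = 32 - 6q + q^2 has its minimum $23 at q = 3; price $47 clears that bar, so the firm operates.
With MC = 32 - 12q + 3q^2, P = MC on the upward-sloping part at q* = 5.
TR = 47·5 = 235. TC = 345 + 135 = 480. Profit = 235 − 480 = -$245.
Shutting down would mean losing the fixed cost of $345, so operating at a loss of $245 is better by $100.

Profit = -$245 at q = 5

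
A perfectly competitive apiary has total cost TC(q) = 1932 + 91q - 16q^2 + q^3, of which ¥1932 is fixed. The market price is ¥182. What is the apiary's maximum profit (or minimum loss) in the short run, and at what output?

AVC = 91 - 16q + q^2 has its minimum ¥27 at q = 8; price ¥182 clears that bar, so the firm operates.
With MC = 91 - 32q + 3q^2, P = MC on the upward-sloping part at q* = 13.
TR = 182·13 = 2366. TC = 1932 + 676 = 2608. Profit = 2366 − 2608 = -¥242.
That loss of ¥242 beats the ¥1932 the firm would lose by shutting down; producing recovers ¥1690 of fixed cost.

Profit = -¥242 at q = 13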